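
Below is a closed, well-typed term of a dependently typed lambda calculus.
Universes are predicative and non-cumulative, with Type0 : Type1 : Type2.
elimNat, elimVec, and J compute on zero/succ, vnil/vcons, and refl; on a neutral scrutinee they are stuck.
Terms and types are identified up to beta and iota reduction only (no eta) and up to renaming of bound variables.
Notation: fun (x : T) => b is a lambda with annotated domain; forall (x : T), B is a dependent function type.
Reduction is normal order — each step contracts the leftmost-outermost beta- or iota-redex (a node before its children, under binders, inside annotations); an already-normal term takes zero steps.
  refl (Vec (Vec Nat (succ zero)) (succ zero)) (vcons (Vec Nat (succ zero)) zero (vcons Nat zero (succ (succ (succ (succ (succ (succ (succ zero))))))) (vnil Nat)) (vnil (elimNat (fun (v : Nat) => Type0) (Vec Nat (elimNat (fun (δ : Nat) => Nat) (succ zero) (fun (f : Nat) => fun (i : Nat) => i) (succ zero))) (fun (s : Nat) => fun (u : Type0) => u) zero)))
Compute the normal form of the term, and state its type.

resulting normal form:
  refl (Vec (Vec Nat (succ zero)) (succ zero)) (vcons (Vec Nat (succ zero)) zero (vcons Nat zero (succ (succ (succ (succ (succ (succ (succ zero))))))) (vnil Nat)) (vnil (Vec Nat (succ zero))))
the term's type:
  Eq (Vec (Vec Nat (succ zero)) (succ zero)) (vcons (Vec Nat (succ zero)) zero (vcons Nat zero (succ (succ (succ (succ (succ (succ (succ zero))))))) (vnil Nat)) (vnil (Vec Nat (succ zero)))) (vcons (Vec Nat (succ zero)) zero (vcons Nat zero (succ (succ (succ (succ (succ (succ (succ zero))))))) (vnil Nat)) (vnil (Vec Nat (succ zero))))
observation: 5 normal-order steps normalize the term, beginning with an elimNat iota-redex.


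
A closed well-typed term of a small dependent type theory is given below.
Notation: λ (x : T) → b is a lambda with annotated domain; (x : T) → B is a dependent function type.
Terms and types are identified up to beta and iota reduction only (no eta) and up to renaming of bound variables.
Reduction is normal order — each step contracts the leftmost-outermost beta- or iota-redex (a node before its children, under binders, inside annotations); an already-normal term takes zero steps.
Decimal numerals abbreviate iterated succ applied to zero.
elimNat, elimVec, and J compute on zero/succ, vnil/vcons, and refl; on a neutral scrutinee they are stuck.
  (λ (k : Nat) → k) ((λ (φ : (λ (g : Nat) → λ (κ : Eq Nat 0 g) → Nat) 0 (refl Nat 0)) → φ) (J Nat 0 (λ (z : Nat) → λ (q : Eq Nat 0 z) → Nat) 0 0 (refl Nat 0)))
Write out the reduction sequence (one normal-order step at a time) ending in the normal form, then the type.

normal-order reduction:
  (λ (k : Nat) → k) ((λ (φ : (λ (g : Nat) → λ (κ : Eq Nat 0 g) → Nat) 0 (refl Nat 0)) → φ) (J Nat 0 (λ (z : Nat) → λ (q : Eq Nat 0 z) → Nat) 0 0 (refl Nat 0)))
  ~> (λ (k : (λ (φ : Nat) → λ (g : Eq Nat 0 φ) → Nat) 0 (refl Nat 0)) → k) (J Nat 0 (λ (κ : Nat) → λ (z : Eq Nat 0 κ) → Nat) 0 0 (refl Nat 0))
  ~> J Nat 0 (λ (k : Nat) → λ (φ : Eq Nat 0 k) → Nat) 0 0 (refl Nat 0)
  ~> 0
the term's type:
  Nat


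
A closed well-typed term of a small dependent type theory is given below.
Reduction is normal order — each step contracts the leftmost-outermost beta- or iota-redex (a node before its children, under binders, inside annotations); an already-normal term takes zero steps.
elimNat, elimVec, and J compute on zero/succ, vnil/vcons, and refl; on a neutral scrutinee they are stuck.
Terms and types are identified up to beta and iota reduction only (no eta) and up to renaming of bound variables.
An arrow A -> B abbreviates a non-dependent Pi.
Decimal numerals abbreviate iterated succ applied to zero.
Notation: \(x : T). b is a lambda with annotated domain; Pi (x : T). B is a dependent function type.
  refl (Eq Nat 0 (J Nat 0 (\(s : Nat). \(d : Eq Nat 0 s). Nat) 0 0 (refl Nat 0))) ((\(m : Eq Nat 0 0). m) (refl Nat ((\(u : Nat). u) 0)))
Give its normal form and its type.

reduced normal form:
  refl (Eq Nat 0 0) (refl Nat 0)
inferred type:
  Eq (Eq Nat 0 0) (refl Nat 0) (refl Nat 0)


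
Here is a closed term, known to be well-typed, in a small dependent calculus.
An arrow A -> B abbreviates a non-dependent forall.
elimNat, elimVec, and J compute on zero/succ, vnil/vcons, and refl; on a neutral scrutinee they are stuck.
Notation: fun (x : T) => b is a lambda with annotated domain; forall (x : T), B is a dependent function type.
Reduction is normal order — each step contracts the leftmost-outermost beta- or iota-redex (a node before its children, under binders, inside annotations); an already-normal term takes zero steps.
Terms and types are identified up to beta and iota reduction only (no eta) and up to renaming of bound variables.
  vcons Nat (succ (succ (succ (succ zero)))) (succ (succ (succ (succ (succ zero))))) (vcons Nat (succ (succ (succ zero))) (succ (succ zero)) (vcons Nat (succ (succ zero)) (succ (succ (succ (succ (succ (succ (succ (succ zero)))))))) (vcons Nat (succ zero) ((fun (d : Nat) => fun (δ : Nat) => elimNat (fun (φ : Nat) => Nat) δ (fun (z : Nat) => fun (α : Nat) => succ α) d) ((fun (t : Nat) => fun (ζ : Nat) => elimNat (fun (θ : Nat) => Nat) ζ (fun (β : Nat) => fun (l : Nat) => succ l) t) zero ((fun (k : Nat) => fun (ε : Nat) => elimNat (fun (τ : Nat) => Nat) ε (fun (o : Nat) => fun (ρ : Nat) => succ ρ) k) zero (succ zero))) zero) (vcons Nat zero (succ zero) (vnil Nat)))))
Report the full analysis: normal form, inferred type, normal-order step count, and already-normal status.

resulting normal form:
  vcons Nat (succ (succ (succ (succ zero)))) (succ (succ (succ (succ (succ zero))))) (vcons Nat (succ (succ (succ zero))) (succ (succ zero)) (vcons Nat (succ (succ zero)) (succ (succ (succ (succ (succ (succ (succ (succ zero)))))))) (vcons Nat (succ zero) (succ zero) (vcons Nat zero (succ zero) (vnil Nat)))))
inferred type:
  Vec Nat (succ (succ (succ (succ (succ zero)))))
normal-order step count: 12
already normal: no
first redex: a beta-redex


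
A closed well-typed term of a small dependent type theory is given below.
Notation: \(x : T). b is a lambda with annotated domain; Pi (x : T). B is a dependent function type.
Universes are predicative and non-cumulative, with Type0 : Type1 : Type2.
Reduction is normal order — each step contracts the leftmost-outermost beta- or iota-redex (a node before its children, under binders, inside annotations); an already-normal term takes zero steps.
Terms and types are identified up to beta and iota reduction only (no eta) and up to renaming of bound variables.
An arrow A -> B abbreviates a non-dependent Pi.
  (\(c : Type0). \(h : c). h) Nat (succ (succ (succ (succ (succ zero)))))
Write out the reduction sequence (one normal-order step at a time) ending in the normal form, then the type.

normal-order reduction:
  (\(c : Type0). \(h : c). h) Nat (succ (succ (succ (succ (succ zero)))))
  ~> (\(c : Nat). c) (succ (succ (succ (succ (succ zero)))))
  ~> succ (succ (succ (succ (succ zero))))
the term's type:
  Nat


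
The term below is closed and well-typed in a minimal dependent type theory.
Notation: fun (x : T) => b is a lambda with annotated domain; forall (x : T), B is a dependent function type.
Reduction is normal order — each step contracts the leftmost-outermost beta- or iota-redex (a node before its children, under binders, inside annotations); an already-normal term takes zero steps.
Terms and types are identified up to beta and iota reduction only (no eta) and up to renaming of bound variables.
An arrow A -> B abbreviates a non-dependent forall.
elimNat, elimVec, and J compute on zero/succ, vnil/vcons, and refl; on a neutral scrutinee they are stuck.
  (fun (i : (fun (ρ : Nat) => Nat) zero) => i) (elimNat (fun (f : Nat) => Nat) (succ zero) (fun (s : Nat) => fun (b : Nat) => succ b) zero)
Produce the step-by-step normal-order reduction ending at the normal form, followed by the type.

reduction (normal order):
  (fun (i : (fun (ρ : Nat) => Nat) zero) => i) (elimNat (fun (f : Nat) => Nat) (succ zero) (fun (s : Nat) => fun (b : Nat) => succ b) zero)
  ~> elimNat (fun (i : Nat) => Nat) (succ zero) (fun (ρ : Nat) => fun (f : Nat) => succ f) zero
  ~> succ zero
the term's type:
  Nat


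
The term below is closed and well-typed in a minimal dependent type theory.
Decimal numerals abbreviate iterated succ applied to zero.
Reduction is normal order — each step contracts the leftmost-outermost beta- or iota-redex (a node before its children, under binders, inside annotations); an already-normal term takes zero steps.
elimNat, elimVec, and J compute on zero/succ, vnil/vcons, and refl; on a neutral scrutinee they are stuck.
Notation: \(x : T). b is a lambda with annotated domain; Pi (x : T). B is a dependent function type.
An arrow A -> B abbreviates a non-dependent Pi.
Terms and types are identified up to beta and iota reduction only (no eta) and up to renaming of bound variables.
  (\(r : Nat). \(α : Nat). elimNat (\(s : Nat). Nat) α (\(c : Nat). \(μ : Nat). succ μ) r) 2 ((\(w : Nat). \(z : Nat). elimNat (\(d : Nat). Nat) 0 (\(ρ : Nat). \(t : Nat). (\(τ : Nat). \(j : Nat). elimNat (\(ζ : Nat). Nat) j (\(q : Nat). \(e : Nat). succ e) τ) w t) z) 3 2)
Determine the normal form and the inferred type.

resulting normal form:
  8
the term's type:
  Nat


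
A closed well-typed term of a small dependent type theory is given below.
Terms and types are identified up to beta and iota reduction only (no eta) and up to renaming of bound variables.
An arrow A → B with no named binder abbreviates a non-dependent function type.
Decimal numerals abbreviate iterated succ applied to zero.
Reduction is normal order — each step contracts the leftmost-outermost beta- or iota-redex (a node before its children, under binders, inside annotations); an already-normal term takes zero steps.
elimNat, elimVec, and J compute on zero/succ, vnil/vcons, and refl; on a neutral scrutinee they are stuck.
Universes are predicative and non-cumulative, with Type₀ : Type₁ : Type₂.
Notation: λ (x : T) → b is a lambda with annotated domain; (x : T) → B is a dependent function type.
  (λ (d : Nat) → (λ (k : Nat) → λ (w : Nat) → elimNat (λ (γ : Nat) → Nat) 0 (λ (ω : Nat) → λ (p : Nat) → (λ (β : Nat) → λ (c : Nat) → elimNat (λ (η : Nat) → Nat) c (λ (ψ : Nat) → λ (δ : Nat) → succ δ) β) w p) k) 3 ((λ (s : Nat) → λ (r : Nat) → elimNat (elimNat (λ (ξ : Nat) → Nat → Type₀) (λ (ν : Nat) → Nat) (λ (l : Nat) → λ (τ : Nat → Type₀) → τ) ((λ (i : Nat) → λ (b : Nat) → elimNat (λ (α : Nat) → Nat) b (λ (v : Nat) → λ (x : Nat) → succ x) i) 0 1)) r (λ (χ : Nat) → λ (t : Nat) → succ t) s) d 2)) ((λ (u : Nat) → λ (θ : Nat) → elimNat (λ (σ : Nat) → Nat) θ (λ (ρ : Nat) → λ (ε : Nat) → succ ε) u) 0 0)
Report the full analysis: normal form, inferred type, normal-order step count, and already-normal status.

resulting normal form:
  6
inferred type:
  Nat
normal-order step count: 79
started in normal form: no
first contracted redex: a beta-redex


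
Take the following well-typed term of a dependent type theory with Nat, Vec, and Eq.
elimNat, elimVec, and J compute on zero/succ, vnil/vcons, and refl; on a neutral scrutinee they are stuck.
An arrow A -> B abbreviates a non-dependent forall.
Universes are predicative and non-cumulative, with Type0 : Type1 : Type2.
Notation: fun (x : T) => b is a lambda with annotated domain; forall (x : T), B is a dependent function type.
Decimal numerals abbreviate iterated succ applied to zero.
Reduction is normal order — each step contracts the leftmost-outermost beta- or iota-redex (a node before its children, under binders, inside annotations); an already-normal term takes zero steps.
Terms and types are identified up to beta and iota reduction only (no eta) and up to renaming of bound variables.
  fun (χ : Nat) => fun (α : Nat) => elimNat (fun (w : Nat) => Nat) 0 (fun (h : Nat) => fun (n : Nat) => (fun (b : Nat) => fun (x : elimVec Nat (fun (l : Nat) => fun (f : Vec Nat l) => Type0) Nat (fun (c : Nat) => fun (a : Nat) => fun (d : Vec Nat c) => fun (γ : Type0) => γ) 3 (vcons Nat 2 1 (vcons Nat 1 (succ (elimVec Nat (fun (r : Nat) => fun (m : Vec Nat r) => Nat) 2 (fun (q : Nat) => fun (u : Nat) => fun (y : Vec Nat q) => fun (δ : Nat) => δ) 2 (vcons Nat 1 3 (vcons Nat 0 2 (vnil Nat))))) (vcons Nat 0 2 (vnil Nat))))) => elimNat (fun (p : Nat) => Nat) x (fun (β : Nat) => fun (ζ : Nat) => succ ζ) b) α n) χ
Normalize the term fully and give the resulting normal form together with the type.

reduced normal form:
  fun (χ : Nat) => fun (α : Nat) => elimNat (fun (w : Nat) => Nat) 0 (fun (h : Nat) => fun (n : Nat) => elimNat (fun (b : Nat) => Nat) n (fun (x : Nat) => fun (l : Nat) => succ l) α) χ
type:
  Nat -> Nat -> Nat


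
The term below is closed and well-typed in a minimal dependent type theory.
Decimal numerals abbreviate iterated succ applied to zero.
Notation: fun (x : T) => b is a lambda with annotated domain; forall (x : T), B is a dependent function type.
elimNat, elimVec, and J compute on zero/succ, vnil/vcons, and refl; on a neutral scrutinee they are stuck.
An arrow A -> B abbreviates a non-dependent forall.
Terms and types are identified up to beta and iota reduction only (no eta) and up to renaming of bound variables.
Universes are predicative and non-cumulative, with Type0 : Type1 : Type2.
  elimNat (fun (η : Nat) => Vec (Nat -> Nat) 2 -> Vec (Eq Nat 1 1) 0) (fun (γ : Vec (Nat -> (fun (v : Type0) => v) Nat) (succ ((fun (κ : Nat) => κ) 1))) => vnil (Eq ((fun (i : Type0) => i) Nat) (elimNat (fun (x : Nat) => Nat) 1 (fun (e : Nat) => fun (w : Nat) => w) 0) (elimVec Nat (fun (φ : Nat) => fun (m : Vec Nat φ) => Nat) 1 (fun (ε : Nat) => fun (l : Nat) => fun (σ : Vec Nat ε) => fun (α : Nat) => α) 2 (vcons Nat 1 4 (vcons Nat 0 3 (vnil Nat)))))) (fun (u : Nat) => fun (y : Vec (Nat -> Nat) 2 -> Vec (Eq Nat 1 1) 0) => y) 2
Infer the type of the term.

the term's type:
  Vec (Nat -> Nat) 2 -> Vec (Eq Nat 1 1) 0


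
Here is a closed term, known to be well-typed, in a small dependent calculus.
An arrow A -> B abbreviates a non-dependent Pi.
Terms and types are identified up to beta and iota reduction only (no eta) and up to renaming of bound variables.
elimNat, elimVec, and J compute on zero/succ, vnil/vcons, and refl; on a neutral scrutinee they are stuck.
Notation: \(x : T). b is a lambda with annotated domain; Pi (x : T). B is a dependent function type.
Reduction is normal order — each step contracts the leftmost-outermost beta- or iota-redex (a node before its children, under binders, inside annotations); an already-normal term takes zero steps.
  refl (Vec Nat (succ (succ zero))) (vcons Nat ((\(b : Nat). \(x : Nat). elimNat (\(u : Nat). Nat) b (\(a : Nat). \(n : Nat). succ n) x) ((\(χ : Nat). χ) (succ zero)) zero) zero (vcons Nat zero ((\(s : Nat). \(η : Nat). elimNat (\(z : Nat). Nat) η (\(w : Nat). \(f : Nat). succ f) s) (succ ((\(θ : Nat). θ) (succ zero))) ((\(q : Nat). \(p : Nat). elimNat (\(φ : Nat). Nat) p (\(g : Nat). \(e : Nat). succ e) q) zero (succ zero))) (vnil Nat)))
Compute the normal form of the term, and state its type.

reduced normal form:
  refl (Vec Nat (succ (succ zero))) (vcons Nat (succ zero) zero (vcons Nat zero (succ (succ (succ zero))) (vnil Nat)))
the term's type:
  Eq (Vec Nat (succ (succ zero))) (vcons Nat (succ zero) zero (vcons Nat zero (succ (succ (succ zero))) (vnil Nat))) (vcons Nat (succ zero) zero (vcons Nat zero (succ (succ (succ zero))) (vnil Nat)))
observation: the leftmost-outermost redex is a beta-redex, and normalization takes 17 steps.


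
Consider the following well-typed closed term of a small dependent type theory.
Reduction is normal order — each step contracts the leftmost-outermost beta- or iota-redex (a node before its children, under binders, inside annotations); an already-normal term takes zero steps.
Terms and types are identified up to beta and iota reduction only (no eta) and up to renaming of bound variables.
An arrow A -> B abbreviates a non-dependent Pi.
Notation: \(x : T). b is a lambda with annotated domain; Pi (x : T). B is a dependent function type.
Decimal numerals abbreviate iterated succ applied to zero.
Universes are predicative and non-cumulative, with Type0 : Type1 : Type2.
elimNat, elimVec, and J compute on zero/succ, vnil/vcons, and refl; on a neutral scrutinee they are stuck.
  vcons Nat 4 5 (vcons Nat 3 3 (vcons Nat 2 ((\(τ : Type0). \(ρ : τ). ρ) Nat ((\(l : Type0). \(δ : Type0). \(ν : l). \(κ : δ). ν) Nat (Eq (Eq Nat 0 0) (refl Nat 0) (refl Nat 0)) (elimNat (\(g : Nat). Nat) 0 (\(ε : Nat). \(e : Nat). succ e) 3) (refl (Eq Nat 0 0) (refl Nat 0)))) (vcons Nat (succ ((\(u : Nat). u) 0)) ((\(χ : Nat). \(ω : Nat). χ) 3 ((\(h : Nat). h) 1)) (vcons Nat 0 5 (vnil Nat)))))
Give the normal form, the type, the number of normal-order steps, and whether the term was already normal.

reduced normal form:
  vcons Nat 4 5 (vcons Nat 3 3 (vcons Nat 2 3 (vcons Nat 1 3 (vcons Nat 0 5 (vnil Nat)))))
inferred type:
  Vec Nat 5
reduction steps (normal order): 19
already normal: no
first contracted redex: a beta-redex


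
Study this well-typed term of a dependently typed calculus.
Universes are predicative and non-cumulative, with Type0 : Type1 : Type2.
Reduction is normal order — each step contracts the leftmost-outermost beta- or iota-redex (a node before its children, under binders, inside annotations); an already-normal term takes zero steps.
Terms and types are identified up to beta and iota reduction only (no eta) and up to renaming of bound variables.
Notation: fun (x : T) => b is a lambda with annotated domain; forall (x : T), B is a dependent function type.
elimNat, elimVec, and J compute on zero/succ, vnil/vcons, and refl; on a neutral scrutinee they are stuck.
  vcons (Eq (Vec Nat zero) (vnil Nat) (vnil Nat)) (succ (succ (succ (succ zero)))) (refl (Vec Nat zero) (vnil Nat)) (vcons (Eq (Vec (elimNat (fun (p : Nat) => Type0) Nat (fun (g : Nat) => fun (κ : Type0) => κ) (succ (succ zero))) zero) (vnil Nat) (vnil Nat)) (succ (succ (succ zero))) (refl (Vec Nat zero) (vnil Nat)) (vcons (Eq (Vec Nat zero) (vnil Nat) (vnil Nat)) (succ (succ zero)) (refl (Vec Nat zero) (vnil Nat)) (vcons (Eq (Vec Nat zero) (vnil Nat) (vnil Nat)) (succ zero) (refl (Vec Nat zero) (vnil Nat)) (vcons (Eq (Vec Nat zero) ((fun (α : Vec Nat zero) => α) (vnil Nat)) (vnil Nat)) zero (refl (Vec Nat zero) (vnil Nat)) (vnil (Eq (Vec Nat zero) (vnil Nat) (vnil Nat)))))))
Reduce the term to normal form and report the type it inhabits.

normal form:
  vcons (Eq (Vec Nat zero) (vnil Nat) (vnil Nat)) (succ (succ (succ (succ zero)))) (refl (Vec Nat zero) (vnil Nat)) (vcons (Eq (Vec Nat zero) (vnil Nat) (vnil Nat)) (succ (succ (succ zero))) (refl (Vec Nat zero) (vnil Nat)) (vcons (Eq (Vec Nat zero) (vnil Nat) (vnil Nat)) (succ (succ zero)) (refl (Vec Nat zero) (vnil Nat)) (vcons (Eq (Vec Nat zero) (vnil Nat) (vnil Nat)) (succ zero) (refl (Vec Nat zero) (vnil Nat)) (vcons (Eq (Vec Nat zero) (vnil Nat) (vnil Nat)) zero (refl (Vec Nat zero) (vnil Nat)) (vnil (Eq (Vec Nat zero) (vnil Nat) (vnil Nat)))))))
type:
  Vec (Eq (Vec Nat zero) (vnil Nat) (vnil Nat)) (succ (succ (succ (succ (succ zero)))))


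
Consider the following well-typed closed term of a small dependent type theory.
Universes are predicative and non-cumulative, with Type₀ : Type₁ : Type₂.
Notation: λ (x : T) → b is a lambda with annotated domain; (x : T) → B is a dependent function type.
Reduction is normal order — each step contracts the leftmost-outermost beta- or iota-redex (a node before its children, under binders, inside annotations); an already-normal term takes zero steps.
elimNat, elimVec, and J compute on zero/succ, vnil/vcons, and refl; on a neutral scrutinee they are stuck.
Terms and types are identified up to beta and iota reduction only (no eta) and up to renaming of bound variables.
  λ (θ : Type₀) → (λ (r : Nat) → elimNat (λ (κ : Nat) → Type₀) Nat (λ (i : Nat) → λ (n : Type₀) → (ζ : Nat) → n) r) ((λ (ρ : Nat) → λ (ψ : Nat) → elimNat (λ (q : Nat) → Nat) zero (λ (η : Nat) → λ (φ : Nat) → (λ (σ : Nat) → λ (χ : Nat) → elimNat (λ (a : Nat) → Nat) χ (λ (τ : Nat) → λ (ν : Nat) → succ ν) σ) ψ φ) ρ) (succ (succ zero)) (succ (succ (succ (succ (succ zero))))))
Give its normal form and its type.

normal form:
  λ (θ : Type₀) → (r : Nat) → (κ : Nat) → (i : Nat) → (n : Nat) → (ζ : Nat) → (ρ : Nat) → (ψ : Nat) → (q : Nat) → (η : Nat) → (φ : Nat) → Nat
the term's type:
  (θ : Type₀) → Type₀


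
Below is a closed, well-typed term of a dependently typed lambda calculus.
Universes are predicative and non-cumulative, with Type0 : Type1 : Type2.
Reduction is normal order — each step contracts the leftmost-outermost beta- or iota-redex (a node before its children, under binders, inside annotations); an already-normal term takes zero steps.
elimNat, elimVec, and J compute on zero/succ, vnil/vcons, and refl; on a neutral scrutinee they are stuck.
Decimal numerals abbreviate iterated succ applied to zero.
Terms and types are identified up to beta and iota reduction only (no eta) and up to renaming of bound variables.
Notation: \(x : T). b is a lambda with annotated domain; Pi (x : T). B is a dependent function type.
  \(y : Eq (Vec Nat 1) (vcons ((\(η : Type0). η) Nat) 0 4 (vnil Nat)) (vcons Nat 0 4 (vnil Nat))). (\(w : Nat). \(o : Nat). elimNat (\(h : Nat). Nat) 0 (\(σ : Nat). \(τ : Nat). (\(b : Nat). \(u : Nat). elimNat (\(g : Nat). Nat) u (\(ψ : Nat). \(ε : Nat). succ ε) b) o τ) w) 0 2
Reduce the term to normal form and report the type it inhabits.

reduced normal form:
  \(y : Eq (Vec Nat 1) (vcons Nat 0 4 (vnil Nat)) (vcons Nat 0 4 (vnil Nat))). 0
type:
  Pi (y : Eq (Vec Nat 1) (vcons Nat 0 4 (vnil Nat)) (vcons Nat 0 4 (vnil Nat))). Nat
observation: contracting a beta-redex first, the term normalizes in 4 steps.


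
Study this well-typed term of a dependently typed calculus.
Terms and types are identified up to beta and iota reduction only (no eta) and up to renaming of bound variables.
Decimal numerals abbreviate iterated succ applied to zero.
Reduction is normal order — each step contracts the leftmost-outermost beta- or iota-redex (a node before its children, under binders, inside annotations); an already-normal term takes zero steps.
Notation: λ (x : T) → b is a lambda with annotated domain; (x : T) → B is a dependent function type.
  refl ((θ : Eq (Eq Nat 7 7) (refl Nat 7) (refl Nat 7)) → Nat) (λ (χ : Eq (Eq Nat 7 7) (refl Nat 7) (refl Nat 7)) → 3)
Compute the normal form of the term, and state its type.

resulting normal form:
  refl ((θ : Eq (Eq Nat 7 7) (refl Nat 7) (refl Nat 7)) → Nat) (λ (χ : Eq (Eq Nat 7 7) (refl Nat 7) (refl Nat 7)) → 3)
inferred type:
  Eq ((θ : Eq (Eq Nat 7 7) (refl Nat 7) (refl Nat 7)) → Nat) (λ (χ : Eq (Eq Nat 7 7) (refl Nat 7) (refl Nat 7)) → 3) (λ (g : Eq (Eq Nat 7 7) (refl Nat 7) (refl Nat 7)) → 3)
observation: no redex remains anywhere in the term; it is its own normal form.


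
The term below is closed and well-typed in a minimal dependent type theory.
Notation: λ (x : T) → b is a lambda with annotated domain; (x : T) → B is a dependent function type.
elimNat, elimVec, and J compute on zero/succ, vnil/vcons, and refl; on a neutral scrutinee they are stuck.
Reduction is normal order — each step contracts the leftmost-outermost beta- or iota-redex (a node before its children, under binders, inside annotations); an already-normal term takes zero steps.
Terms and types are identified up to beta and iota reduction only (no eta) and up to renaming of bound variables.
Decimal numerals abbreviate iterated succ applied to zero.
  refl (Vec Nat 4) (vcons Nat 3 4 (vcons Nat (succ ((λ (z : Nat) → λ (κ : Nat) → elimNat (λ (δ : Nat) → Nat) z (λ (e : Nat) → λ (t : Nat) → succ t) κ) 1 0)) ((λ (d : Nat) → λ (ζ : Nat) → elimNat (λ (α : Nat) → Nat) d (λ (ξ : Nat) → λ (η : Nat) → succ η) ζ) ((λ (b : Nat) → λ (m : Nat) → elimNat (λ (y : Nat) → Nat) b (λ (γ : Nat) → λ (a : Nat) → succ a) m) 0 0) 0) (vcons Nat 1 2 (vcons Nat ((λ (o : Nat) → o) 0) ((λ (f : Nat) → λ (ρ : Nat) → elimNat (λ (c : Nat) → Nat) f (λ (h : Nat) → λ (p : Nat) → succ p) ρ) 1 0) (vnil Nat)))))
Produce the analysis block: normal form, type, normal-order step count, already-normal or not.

resulting normal form:
  refl (Vec Nat 4) (vcons Nat 3 4 (vcons Nat 2 0 (vcons Nat 1 2 (vcons Nat 0 1 (vnil Nat)))))
inferred type:
  Eq (Vec Nat 4) (vcons Nat 3 4 (vcons Nat 2 0 (vcons Nat 1 2 (vcons Nat 0 1 (vnil Nat))))) (vcons Nat 3 4 (vcons Nat 2 0 (vcons Nat 1 2 (vcons Nat 0 1 (vnil Nat)))))
reduction steps (normal order): 13
started in normal form: no
first redex: a beta-redex


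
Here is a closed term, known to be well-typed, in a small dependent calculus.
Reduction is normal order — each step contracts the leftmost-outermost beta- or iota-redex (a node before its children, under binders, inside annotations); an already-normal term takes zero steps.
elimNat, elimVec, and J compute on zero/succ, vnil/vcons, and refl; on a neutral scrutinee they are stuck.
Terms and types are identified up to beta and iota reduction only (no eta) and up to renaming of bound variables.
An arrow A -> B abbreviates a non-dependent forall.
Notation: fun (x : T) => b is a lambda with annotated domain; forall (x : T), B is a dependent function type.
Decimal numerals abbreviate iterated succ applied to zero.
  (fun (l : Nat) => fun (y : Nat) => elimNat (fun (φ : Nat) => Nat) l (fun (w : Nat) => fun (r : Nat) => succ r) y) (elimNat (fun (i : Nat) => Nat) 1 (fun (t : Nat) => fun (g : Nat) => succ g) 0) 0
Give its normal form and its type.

normal form:
  1
the term's type:
  Nat
observation: 4 normal-order steps normalize the term, beginning with a beta-redex.


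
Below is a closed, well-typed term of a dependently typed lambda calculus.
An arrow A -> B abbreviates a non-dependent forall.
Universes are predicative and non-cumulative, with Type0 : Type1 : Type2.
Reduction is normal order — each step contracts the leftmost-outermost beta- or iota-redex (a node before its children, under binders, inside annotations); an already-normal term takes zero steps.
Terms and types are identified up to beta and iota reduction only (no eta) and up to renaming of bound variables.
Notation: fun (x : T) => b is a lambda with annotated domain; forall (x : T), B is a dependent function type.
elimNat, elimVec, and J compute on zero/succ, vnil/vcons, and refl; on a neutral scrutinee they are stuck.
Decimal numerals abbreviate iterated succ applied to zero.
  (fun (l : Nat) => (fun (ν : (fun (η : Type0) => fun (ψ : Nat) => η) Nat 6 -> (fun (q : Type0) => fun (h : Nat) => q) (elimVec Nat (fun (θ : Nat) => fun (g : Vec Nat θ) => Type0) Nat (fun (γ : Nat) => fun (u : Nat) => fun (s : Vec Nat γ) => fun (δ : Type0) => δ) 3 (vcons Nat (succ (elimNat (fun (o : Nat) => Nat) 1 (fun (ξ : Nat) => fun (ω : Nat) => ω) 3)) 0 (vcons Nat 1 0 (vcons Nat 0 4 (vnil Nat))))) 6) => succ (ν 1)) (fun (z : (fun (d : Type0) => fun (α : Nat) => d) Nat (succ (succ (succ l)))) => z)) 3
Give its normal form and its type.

reduced normal form:
  2
inferred type:
  Nat


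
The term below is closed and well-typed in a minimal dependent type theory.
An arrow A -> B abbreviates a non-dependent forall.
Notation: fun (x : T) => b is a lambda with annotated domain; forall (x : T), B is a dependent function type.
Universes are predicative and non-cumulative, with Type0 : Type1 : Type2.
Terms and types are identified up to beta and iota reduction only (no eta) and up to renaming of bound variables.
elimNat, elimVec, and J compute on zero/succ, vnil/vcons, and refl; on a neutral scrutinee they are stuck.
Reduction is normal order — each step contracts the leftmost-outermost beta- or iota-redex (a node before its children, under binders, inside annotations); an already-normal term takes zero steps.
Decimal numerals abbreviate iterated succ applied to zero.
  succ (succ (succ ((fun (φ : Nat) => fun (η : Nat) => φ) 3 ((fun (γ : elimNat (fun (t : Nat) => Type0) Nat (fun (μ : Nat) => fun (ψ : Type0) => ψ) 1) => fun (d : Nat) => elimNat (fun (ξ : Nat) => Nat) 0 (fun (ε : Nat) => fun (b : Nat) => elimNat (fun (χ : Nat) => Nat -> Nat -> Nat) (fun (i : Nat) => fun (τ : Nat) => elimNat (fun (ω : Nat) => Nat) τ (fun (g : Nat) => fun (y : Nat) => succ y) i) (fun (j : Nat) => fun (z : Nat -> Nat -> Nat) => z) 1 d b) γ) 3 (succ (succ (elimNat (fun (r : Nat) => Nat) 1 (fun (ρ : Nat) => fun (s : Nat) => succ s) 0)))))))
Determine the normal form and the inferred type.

resulting normal form:
  6
the term's type:
  Nat


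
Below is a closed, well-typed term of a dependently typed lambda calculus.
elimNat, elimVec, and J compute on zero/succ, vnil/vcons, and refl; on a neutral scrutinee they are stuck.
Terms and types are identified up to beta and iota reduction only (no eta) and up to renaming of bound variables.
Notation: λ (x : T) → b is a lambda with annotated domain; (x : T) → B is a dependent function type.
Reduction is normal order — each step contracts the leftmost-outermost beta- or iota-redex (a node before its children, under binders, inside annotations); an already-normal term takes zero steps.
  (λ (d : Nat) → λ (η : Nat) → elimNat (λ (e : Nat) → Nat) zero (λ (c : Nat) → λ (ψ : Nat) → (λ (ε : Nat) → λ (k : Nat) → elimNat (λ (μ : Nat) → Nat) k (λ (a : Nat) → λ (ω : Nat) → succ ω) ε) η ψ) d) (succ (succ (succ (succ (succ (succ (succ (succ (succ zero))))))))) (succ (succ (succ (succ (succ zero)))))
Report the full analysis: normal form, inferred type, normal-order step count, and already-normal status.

resulting normal form:
  succ (succ (succ (succ (succ (succ (succ (succ (succ (succ (succ (succ (succ (succ (succ (succ (succ (succ (succ (succ (succ (succ (succ (succ (succ (succ (succ (succ (succ (succ (succ (succ (succ (succ (succ (succ (succ (succ (succ (succ (succ (succ (succ (succ (succ zero))))))))))))))))))))))))))))))))))))))))))))
the term's type:
  Nat
steps to reach normal form (normal order): 192
started in normal form: no
first redex: a beta-redex


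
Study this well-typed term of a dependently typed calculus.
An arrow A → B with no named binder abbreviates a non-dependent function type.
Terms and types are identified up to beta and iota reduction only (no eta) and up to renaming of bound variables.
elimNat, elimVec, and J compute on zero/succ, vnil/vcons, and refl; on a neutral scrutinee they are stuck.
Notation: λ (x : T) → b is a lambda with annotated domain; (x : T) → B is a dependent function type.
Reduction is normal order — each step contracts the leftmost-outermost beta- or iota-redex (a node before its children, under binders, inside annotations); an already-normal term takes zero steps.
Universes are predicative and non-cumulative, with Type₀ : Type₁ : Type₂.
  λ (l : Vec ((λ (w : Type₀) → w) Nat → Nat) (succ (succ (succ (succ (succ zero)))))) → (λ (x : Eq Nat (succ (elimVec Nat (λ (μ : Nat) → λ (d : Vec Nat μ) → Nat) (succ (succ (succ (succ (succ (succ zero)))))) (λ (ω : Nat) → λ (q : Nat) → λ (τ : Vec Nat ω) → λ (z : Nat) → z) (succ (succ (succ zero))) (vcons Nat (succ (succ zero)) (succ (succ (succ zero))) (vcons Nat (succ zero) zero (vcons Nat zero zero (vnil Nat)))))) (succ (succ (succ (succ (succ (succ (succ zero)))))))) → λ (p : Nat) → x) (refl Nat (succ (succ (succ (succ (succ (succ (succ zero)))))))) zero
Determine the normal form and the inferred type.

normal form:
  λ (l : Vec (Nat → Nat) (succ (succ (succ (succ (succ zero)))))) → refl Nat (succ (succ (succ (succ (succ (succ (succ zero)))))))
inferred type:
  Vec (Nat → Nat) (succ (succ (succ (succ (succ zero))))) → Eq Nat (succ (succ (succ (succ (succ (succ (succ zero))))))) (succ (succ (succ (succ (succ (succ (succ zero)))))))


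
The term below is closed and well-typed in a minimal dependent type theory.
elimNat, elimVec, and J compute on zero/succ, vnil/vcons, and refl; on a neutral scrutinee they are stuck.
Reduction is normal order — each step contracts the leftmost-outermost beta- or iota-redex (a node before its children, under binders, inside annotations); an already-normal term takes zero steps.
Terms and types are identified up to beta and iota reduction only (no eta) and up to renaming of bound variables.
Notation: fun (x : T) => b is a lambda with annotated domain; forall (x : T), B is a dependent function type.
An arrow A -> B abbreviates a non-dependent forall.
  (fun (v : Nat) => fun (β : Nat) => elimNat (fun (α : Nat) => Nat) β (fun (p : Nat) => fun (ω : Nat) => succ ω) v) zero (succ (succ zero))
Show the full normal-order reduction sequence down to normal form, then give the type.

normal-order reduction:
  (fun (v : Nat) => fun (β : Nat) => elimNat (fun (α : Nat) => Nat) β (fun (p : Nat) => fun (ω : Nat) => succ ω) v) zero (succ (succ zero))
  ~> (fun (v : Nat) => elimNat (fun (β : Nat) => Nat) v (fun (α : Nat) => fun (p : Nat) => succ p) zero) (succ (succ zero))
  ~> elimNat (fun (v : Nat) => Nat) (succ (succ zero)) (fun (β : Nat) => fun (α : Nat) => succ α) zero
  ~> succ (succ zero)
the term's type:
  Nat


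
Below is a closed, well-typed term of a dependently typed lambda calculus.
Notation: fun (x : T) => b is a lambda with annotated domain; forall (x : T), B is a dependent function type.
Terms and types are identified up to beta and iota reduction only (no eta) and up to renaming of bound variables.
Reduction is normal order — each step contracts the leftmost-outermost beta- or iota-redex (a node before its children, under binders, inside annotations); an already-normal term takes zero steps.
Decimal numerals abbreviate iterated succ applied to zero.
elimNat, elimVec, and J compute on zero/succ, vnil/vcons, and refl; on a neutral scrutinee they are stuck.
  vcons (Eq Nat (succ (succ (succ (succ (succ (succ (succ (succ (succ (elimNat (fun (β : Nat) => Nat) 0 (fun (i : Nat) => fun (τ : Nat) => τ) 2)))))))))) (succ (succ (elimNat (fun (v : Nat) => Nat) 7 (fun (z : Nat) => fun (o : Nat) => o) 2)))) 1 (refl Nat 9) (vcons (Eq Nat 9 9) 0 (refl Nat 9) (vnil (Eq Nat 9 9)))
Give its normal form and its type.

normal form:
  vcons (Eq Nat 9 9) 1 (refl Nat 9) (vcons (Eq Nat 9 9) 0 (refl Nat 9) (vnil (Eq Nat 9 9)))
type:
  Vec (Eq Nat 9 9) 2
observation: normalization takes exactly 14 steps under the normal-order strategy.


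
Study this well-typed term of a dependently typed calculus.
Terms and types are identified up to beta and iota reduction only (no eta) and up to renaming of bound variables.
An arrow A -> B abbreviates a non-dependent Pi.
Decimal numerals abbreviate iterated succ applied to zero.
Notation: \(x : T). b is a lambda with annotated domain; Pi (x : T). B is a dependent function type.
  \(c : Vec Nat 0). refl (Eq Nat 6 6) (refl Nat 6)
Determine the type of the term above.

type:
  Vec Nat 0 -> Eq (Eq Nat 6 6) (refl Nat 6) (refl Nat 6)


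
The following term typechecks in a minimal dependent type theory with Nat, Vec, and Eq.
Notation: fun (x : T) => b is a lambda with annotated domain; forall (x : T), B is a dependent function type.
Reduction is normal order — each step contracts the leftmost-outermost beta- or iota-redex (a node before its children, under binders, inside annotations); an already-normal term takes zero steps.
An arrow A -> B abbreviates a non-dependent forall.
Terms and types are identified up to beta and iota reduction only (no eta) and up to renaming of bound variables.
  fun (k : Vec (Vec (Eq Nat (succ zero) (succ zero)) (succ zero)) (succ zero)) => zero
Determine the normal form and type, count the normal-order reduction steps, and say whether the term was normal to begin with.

resulting normal form:
  fun (k : Vec (Vec (Eq Nat (succ zero) (succ zero)) (succ zero)) (succ zero)) => zero
type:
  Vec (Vec (Eq Nat (succ zero) (succ zero)) (succ zero)) (succ zero) -> Nat
reduction steps (normal order): 0
started in normal form: yes


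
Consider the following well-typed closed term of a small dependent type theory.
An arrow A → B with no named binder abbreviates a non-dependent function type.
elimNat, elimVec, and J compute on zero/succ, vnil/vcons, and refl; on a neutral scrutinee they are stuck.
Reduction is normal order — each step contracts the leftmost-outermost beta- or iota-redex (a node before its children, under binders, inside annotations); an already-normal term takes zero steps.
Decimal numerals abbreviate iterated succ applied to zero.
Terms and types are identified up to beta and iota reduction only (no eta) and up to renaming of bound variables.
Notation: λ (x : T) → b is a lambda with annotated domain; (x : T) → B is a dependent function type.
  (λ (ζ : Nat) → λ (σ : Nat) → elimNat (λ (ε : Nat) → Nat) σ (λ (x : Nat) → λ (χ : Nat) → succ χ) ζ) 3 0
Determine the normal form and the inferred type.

reduced normal form:
  3
type:
  Nat


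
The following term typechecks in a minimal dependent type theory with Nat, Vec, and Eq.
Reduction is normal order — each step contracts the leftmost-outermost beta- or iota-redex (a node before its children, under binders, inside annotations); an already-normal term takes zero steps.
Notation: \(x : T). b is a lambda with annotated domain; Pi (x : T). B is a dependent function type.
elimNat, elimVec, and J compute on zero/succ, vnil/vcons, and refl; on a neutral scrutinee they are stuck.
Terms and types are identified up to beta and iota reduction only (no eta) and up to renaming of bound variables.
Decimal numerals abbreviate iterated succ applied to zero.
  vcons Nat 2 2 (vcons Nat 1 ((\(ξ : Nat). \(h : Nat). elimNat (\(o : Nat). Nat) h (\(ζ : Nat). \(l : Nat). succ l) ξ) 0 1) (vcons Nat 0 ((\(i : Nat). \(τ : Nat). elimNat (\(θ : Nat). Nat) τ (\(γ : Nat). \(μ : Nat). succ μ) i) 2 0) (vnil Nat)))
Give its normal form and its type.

normal form:
  vcons Nat 2 2 (vcons Nat 1 1 (vcons Nat 0 2 (vnil Nat)))
type:
  Vec Nat 3
observation: 12 normal-order steps normalize the term, beginning with a beta-redex.


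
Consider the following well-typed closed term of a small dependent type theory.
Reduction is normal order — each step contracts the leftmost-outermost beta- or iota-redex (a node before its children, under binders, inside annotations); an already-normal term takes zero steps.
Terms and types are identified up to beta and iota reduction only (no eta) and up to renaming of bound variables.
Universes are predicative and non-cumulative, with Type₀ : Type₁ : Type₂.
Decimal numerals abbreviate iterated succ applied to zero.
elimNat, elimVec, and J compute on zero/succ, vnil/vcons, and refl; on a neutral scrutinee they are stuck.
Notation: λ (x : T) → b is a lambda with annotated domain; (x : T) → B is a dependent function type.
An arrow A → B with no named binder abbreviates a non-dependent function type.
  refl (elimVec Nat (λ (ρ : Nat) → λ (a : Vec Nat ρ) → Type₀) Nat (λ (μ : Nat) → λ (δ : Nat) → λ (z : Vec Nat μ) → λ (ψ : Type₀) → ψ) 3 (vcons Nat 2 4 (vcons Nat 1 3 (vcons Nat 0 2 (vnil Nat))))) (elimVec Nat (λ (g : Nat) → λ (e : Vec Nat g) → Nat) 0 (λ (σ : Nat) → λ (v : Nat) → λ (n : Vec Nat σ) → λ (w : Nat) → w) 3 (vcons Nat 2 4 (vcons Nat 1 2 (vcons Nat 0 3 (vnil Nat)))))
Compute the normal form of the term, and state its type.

resulting normal form:
  refl Nat 0
type:
  Eq Nat 0 0


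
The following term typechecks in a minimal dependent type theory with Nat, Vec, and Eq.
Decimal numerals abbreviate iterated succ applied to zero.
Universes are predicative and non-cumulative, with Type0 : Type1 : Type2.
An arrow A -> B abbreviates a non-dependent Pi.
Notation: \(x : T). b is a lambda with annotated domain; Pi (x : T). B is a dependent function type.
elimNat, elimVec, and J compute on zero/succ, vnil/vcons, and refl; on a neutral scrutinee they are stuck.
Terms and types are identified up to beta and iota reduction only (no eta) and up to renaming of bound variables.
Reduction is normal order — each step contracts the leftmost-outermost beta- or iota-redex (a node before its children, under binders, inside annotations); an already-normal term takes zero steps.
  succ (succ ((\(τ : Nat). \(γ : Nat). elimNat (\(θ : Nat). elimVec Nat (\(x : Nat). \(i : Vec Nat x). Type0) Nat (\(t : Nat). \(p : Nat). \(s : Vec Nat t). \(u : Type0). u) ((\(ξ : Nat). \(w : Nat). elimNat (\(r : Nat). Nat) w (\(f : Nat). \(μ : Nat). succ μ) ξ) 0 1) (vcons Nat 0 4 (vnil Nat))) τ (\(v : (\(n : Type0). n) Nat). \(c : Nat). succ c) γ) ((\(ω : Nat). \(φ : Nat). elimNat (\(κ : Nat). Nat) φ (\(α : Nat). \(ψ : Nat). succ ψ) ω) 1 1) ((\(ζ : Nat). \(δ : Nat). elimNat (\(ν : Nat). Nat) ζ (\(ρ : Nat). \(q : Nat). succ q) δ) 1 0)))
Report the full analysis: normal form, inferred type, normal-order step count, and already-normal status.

reduced normal form:
  5
type:
  Nat
normal-order step count: 22
already normal: no
first redex: a beta-redex
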